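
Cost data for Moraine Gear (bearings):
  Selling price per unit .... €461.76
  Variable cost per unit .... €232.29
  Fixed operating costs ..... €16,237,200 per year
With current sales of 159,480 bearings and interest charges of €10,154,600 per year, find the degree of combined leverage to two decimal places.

3.59

At 159,480 units, contribution = 159,480 × €229.47 = €36,595,875.60.
Operating income = contribution − fixed costs = €36,595,875.60 − €16,237,200 = €20,358,675.60. Interest = €10,154,600.00, so EBIT − I = €10,204,075.60.
Degree of total leverage = total CM / (EBIT − interest) = €36,595,875.60 / €10,204,075.60 = 3.5864.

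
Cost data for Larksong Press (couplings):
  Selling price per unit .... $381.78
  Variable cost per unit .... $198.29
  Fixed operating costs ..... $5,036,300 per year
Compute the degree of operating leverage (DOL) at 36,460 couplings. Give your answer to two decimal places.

4.05

At 36,460 units, contribution = 36,460 × $183.49 = $6,690,045.40.
Operating income = contribution − fixed costs = $6,690,045.40 − $5,036,300 = $1,653,745.40.
Degree of operating leverage = $6,690,045.40 / $1,653,745.40 = 4.0454.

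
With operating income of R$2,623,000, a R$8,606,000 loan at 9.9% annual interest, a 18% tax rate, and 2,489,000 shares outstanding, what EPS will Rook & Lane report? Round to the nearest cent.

Interest = R$851,994.00, so EBT = R$2,623,000 − R$851,994.00 = R$1,771,006.00.
Net income = R$1,771,006.00 × (1 − 0.18) = R$1,452,224.92.
Per share: R$1,452,224.92 / 2,489,000 shares = R$0.58.

R$0.58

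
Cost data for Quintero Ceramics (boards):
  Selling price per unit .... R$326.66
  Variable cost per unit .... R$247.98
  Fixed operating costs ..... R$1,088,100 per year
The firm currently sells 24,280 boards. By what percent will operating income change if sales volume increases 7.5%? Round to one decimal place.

Contribution at this volume is 24,280 × R$78.68 = R$1,910,350.40.
Operating income = contribution − fixed costs = R$1,910,350.40 − R$1,088,100 = R$822,250.40.
Degree of operating leverage = R$1,910,350.40 / R$822,250.40 = 2.3233.
%ΔEBIT = DOL × %ΔSales = 2.3233 × +7.5% = +17.4%.

+17.4%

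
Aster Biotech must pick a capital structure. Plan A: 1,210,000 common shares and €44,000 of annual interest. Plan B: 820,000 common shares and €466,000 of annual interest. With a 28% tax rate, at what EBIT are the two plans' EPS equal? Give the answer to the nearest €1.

At indifference, (EBIT − 44,000)(1 − t)/1,210,000 = (EBIT − 466,000)(1 − t)/820,000.
The (1 − t) factor cancels: (EBIT − 44,000) × 820,000 = (EBIT − 466,000) × 1,210,000.
EBIT × (1,210,000 − 820,000) = 466,000 × 1,210,000 − 44,000 × 820,000 = 527,780,000,000, so EBIT = 527,780,000,000 ÷ 390,000 = 1,353,282.05.

€1,353,282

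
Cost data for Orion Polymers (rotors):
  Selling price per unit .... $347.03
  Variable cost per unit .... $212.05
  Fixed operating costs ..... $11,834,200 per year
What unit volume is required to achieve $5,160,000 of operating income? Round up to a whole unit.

Each unit contributes $347.03 − $212.05 = $134.98.
Need Q such that Q × $134.98 − $11,834,200 = $5,160,000, i.e. Q = $16,994,200 / $134.98 = 125,901.62 → 125,902.

125,902 rotors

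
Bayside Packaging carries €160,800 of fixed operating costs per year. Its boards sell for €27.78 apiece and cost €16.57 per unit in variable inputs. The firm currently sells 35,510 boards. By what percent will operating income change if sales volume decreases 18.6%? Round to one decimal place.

Total contribution margin = 35,510 × €11.21 = €398,067.10.
Operating income = contribution − fixed costs = €398,067.10 − €160,800 = €237,267.10.
So DOL = total CM / EBIT = €398,067.10 / €237,267.10 = 1.6777.
%ΔEBIT = DOL × %ΔSales = 1.6777 × -18.6% = -31.2%.

-31.2%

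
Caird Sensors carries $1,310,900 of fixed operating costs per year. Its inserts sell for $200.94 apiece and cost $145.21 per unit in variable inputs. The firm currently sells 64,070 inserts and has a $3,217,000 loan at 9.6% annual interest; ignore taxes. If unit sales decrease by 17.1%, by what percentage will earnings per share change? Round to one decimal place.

-31.3%

Contribution at this volume is 64,070 × $55.73 = $3,570,621.10.
Subtracting fixed costs: EBIT = $3,570,621.10 − $1,310,900 = $2,259,721.10.
After interest of $308,832.00, pre-tax earnings = $1,950,889.10.
DCL = total CM / (EBIT − I) = $3,570,621.10 / $1,950,889.10 = 1.8303.
%ΔEPS = DCL × %ΔSales = 1.8303 × -17.1% = -31.3%.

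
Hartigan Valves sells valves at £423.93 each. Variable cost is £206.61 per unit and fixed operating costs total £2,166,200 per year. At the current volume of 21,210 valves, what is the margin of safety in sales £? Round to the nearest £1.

£4,765,910

Unit CM = price − variable cost = £423.93 − £206.61 = £217.32. Break-even units = £2,166,200 ÷ £217.32 = 9,967.79; break-even revenue = 9,967.79 × £423.93 = £4,225,644.98.
Actual sales revenue = 21,210 × £423.93 = £8,991,555.30.
Margin of safety = £8,991,555.30 − £4,225,644.98 = £4,765,910.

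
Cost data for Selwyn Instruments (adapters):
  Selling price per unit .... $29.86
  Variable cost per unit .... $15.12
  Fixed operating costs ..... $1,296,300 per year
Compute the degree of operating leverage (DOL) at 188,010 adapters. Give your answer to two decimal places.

1.88

At 188,010 units, contribution = 188,010 × $14.74 = $2,771,267.40.
Operating income = contribution − fixed costs = $2,771,267.40 − $1,296,300 = $1,474,967.40.
Degree of operating leverage = $2,771,267.40 / $1,474,967.40 = 1.8789.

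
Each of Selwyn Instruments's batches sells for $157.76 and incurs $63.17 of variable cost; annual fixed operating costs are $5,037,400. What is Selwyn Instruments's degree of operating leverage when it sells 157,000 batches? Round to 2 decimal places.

Contribution at this volume is 157,000 × $94.59 = $14,850,630.00.
Operating income = contribution − fixed costs = $14,850,630.00 − $5,037,400 = $9,813,230.00.
Degree of operating leverage = $14,850,630.00 / $9,813,230.00 = 1.5133.

1.51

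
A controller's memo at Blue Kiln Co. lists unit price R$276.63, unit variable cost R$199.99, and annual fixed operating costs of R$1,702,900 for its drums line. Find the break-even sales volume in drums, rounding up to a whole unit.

22,220 drums

Each unit contributes R$276.63 − R$199.99 = R$76.64.
Break-even Q = R$1,702,900 / R$76.64 = 22,219.47 → 22,220 drums.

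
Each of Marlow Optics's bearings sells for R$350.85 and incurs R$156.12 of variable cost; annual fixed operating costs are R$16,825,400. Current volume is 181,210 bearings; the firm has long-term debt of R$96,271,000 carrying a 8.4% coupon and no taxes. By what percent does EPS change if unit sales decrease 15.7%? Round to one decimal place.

Total contribution margin = 181,210 × R$194.73 = R$35,287,023.30.
Operating income = contribution − fixed costs = R$35,287,023.30 − R$16,825,400 = R$18,461,623.30.
Interest = R$8,086,764.00, so EBIT − I = R$10,374,859.30.
Degree of combined leverage = contribution ÷ (EBIT − I) = R$35,287,023.30 ÷ R$10,374,859.30 = 3.4012.
%ΔEPS = DCL × %ΔSales = 3.4012 × -15.7% = -53.4%.

-53.4%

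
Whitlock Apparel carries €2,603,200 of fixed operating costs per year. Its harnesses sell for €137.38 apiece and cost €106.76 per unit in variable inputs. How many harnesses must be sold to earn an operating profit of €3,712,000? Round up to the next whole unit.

206,245 harnesses

Unit CM = price − variable cost = €137.38 − €106.76 = €30.62.
Required volume = (fixed costs + target profit) ÷ CM = (€2,603,200 + €3,712,000) ÷ €30.62 = 206,244.28, so 206,245 harnesses.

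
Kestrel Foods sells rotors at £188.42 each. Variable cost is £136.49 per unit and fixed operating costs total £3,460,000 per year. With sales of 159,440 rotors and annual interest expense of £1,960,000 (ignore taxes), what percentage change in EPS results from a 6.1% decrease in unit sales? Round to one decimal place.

-17.7%

At 159,440 units, contribution = 159,440 × £51.93 = £8,279,719.20.
Operating income = contribution − fixed costs = £8,279,719.20 − £3,460,000 = £4,819,719.20.
After interest of £1,960,000.00, pre-tax earnings = £2,859,719.20.
Degree of combined leverage = contribution ÷ (EBIT − I) = £8,279,719.20 ÷ £2,859,719.20 = 2.8953.
%ΔEPS = DCL × %ΔSales = 2.8953 × -6.1% = -17.7%.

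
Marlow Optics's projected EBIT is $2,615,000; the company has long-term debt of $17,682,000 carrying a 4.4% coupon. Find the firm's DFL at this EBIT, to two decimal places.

Interest = $778,008.00.
Degree of financial leverage = EBIT / (EBIT − interest) = $2,615,000 / $1,836,992.00 = 1.4235.

1.42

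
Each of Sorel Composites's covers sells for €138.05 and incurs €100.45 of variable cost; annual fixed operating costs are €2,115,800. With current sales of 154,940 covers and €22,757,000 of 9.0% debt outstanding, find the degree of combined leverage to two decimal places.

3.51

Contribution at this volume is 154,940 × €37.60 = €5,825,744.00.
Operating income = contribution − fixed costs = €5,825,744.00 − €2,115,800 = €3,709,944.00. Interest = €2,048,130.00, so EBIT − I = €1,661,814.00.
DCL = contribution ÷ (EBIT − I) = €5,825,744.00 ÷ €1,661,814.00 = 3.5057.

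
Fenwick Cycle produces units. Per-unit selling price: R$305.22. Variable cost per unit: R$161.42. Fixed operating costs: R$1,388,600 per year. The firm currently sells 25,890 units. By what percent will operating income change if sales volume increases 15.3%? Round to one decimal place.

Contribution at this volume is 25,890 × R$143.80 = R$3,722,982.00.
Operating income = contribution − fixed costs = R$3,722,982.00 − R$1,388,600 = R$2,334,382.00.
So DOL = total CM / EBIT = R$3,722,982.00 / R$2,334,382.00 = 1.5948.
Operating income changes by 1.5948 × +15.3% = +24.4%.

+24.4%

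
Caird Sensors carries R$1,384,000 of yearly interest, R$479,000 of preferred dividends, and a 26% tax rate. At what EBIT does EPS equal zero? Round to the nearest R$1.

Preferred dividends are paid after tax, so their pre-tax equivalent is R$479,000 ÷ (1 − 0.26) = R$647,297.30.
EPS = 0 when EBIT covers interest plus the pre-tax preferred burden: R$1,384,000 + R$647,297.30 = R$2,031,297.30.

R$2,031,297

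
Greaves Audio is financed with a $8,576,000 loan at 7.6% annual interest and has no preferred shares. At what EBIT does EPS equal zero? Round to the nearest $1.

Annual interest = 7.6% × $8,576,000 = $651,776.00.
Without preferred stock the financial break-even is simply EBIT = interest = $651,776.00.

$651,776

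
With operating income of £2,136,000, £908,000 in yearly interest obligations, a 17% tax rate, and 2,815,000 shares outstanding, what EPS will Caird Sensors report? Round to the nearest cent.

Pre-tax income = £2,136,000 − £908,000.00 = £1,228,000.00.
Net income = £1,228,000.00 × (1 − 0.17) = £1,019,240.00.
Per share: £1,019,240.00 / 2,815,000 shares = £0.36.

£0.36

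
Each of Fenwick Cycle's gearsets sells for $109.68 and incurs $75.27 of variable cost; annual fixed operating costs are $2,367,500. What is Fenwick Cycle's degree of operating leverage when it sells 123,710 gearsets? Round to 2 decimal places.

2.25

Contribution at this volume is 123,710 × $34.41 = $4,256,861.10.
EBIT = $4,256,861.10 − $2,367,500 = $1,889,361.10.
Degree of operating leverage = $4,256,861.10 / $1,889,361.10 = 2.2531.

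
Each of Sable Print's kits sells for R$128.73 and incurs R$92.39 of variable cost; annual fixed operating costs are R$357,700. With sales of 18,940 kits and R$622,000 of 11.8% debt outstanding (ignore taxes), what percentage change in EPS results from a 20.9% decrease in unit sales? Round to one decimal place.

-55.9%

At 18,940 units, contribution = 18,940 × R$36.34 = R$688,279.60.
EBIT = R$688,279.60 − R$357,700 = R$330,579.60.
Interest = R$73,396.00, so EBIT − I = R$257,183.60.
Degree of combined leverage = contribution ÷ (EBIT − I) = R$688,279.60 ÷ R$257,183.60 = 2.6762.
EPS therefore changes by 2.6762 × (-20.9%) = -55.9%.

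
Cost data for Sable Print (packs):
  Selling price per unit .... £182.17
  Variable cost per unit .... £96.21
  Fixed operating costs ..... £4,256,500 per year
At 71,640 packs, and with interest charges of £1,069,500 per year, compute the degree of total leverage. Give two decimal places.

Total contribution margin = 71,640 × £85.96 = £6,158,174.40.
Subtracting fixed costs: EBIT = £6,158,174.40 − £4,256,500 = £1,901,674.40. Interest = £1,069,500.00, so EBIT − I = £832,174.40.
Degree of total leverage = total CM / (EBIT − interest) = £6,158,174.40 / £832,174.40 = 7.4001.

7.40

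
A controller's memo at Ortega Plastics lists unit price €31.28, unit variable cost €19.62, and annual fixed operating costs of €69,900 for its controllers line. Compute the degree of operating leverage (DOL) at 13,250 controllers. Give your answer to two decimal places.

1.83

Total contribution margin = 13,250 × €11.66 = €154,495.00.
Subtracting fixed costs: EBIT = €154,495.00 − €69,900 = €84,595.00.
DOL = contribution ÷ EBIT = €154,495.00 ÷ €84,595.00 = 1.8263.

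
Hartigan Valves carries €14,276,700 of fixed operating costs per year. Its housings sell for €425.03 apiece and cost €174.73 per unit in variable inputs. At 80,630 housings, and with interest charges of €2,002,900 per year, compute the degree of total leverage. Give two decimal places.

5.17

At 80,630 units, contribution = 80,630 × €250.30 = €20,181,689.00.
EBIT = €20,181,689.00 − €14,276,700 = €5,904,989.00. Interest = €2,002,900.00.
DOL = €20,181,689.00 ÷ €5,904,989.00 = 3.4177; DFL = €5,904,989.00 ÷ €3,902,089.00 = 1.5133.
DCL = DOL × DFL = 3.4177 × 1.5133 = 5.1720.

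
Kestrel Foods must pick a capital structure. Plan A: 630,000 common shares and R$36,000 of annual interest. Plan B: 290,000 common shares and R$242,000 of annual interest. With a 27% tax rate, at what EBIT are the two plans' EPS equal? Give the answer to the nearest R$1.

R$417,706

At indifference, (EBIT − 36,000)(1 − t)/630,000 = (EBIT − 242,000)(1 − t)/290,000.
The (1 − t) factor cancels: (EBIT − 36,000) × 290,000 = (EBIT − 242,000) × 630,000.
Solving, EBIT = (242,000·630,000 − 36,000·290,000) / (630,000 − 290,000) = 142,020,000,000 / 340,000 = 417,705.88.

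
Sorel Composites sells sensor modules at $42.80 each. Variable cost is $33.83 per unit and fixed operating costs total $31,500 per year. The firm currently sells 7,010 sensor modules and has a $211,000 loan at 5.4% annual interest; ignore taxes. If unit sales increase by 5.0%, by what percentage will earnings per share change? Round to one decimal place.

+15.7%

Contribution at this volume is 7,010 × $8.97 = $62,879.70.
Subtracting fixed costs: EBIT = $62,879.70 − $31,500 = $31,379.70.
Interest = $11,394.00, so EBIT − I = $19,985.70.
Degree of combined leverage = contribution ÷ (EBIT − I) = $62,879.70 ÷ $19,985.70 = 3.1462.
EPS therefore changes by 3.1462 × (+5.0%) = +15.7%.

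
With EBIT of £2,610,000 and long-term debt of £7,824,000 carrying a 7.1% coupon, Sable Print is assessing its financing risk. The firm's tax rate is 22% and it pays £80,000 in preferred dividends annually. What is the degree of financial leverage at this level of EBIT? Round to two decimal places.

Annual interest charges come to £555,504.00.
Pre-tax preferred-dividend burden = £80,000 ÷ (1 − 0.22) = £102,564.10.
DFL = EBIT ÷ [EBIT − I − D_p/(1−t)] = £2,610,000 ÷ [£2,610,000 − £555,504.00 − £102,564.10] = £2,610,000 ÷ £1,951,931.90 = 1.3371.

1.34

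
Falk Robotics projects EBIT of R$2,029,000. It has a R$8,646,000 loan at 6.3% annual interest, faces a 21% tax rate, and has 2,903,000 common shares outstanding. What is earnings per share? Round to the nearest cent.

R$0.40

Interest = R$544,698.00, so EBT = R$2,029,000 − R$544,698.00 = R$1,484,302.00.
Net income = R$1,484,302.00 × (1 − 0.21) = R$1,172,598.58.
Per share: R$1,172,598.58 / 2,903,000 shares = R$0.40.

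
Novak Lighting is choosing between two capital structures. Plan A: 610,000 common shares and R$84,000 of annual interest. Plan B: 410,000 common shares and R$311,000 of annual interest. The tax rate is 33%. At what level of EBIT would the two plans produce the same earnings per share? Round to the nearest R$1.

R$776,350

At indifference, (EBIT − 84,000)(1 − t)/610,000 = (EBIT − 311,000)(1 − t)/410,000.
Cancelling (1 − t) and cross-multiplying: 410,000·(EBIT − 84,000) = 610,000·(EBIT − 311,000).
Solving, EBIT = (311,000·610,000 − 84,000·410,000) / (610,000 − 410,000) = 155,270,000,000 / 200,000 = 776,350.00.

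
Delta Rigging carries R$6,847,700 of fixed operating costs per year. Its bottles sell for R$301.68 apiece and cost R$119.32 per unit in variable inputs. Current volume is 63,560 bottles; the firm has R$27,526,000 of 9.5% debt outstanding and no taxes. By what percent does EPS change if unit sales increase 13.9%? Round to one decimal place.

At 63,560 units, contribution = 63,560 × R$182.36 = R$11,590,801.60.
Operating income = contribution − fixed costs = R$11,590,801.60 − R$6,847,700 = R$4,743,101.60.
After interest of R$2,614,970.00, pre-tax earnings = R$2,128,131.60.
DCL = total CM / (EBIT − I) = R$11,590,801.60 / R$2,128,131.60 = 5.4465.
%ΔEPS = DCL × %ΔSales = 5.4465 × +13.9% = +75.7%.

+75.7%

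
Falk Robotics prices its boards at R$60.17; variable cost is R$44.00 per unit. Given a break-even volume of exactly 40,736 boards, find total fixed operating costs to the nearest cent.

Contribution margin per unit = R$60.17 − R$44.00 = R$16.17.
Fixed costs = break-even units × CM = 40,736 × R$16.17 = R$658,701.12.

R$658,701.12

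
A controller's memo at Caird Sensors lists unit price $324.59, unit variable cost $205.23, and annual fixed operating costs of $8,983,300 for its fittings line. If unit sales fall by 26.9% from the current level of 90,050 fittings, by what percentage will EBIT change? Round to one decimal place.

-163.8%

At 90,050 units, contribution = 90,050 × $119.36 = $10,748,368.00.
EBIT = $10,748,368.00 − $8,983,300 = $1,765,068.00.
So DOL = total CM / EBIT = $10,748,368.00 / $1,765,068.00 = 6.0895.
Operating income changes by 6.0895 × -26.9% = -163.8%.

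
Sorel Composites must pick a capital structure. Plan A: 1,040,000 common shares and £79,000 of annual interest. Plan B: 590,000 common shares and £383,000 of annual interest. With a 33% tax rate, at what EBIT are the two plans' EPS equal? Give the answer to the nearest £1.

At indifference, (EBIT − 79,000)(1 − t)/1,040,000 = (EBIT − 383,000)(1 − t)/590,000.
Cancelling (1 − t) and cross-multiplying: 590,000·(EBIT − 79,000) = 1,040,000·(EBIT − 383,000).
Solving, EBIT = (383,000·1,040,000 − 79,000·590,000) / (1,040,000 − 590,000) = 351,710,000,000 / 450,000 = 781,577.78.

£781,578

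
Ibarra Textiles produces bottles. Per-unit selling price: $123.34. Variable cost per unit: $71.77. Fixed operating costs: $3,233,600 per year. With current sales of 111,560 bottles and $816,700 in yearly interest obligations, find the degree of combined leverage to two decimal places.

3.38

Total contribution margin = 111,560 × $51.57 = $5,753,149.20.
Operating income = contribution − fixed costs = $5,753,149.20 − $3,233,600 = $2,519,549.20. Interest = $816,700.00.
DOL = $5,753,149.20 ÷ $2,519,549.20 = 2.2834; DFL = $2,519,549.20 ÷ $1,702,849.20 = 1.4796.
Combined leverage = 2.2834 × 1.4796 = 3.3785.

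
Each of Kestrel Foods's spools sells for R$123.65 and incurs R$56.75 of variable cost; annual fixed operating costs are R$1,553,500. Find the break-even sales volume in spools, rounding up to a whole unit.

23,222 spools

Each unit contributes R$123.65 − R$56.75 = R$66.90.
Break-even volume = fixed costs ÷ CM per unit = R$1,553,500 ÷ R$66.90 = 23,221.23, so 23,222 spools.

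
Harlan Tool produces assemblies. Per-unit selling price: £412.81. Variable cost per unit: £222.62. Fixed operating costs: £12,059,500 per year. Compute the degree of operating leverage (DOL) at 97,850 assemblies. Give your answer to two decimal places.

Total contribution margin = 97,850 × £190.19 = £18,610,091.50.
Subtracting fixed costs: EBIT = £18,610,091.50 − £12,059,500 = £6,550,591.50.
DOL = contribution ÷ EBIT = £18,610,091.50 ÷ £6,550,591.50 = 2.8410.

2.84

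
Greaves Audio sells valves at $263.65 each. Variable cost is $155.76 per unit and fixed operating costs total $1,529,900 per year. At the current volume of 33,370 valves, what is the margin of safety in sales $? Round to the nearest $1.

Contribution margin per unit = $263.65 − $155.76 = $107.89. Break-even units = $1,529,900 ÷ $107.89 = 14,180.18; break-even revenue = 14,180.18 × $263.65 = $3,738,605.39.
Current sales = 33,370 × $263.65 = $8,798,000.50.
Margin of safety = $8,798,000.50 − $3,738,605.39 = $5,059,395.

$5,059,395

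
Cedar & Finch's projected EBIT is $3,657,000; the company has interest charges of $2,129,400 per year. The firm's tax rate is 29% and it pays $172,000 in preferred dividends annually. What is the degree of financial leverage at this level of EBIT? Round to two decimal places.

2.85

Annual interest charges come to $2,129,400.00.
Preferred dividends grossed up pre-tax: $172,000 / (1 − 0.29) = $242,253.52.
DFL = EBIT ÷ [EBIT − I − D_p/(1−t)] = $3,657,000 ÷ [$3,657,000 − $2,129,400.00 − $242,253.52] = $3,657,000 ÷ $1,285,346.48 = 2.8451.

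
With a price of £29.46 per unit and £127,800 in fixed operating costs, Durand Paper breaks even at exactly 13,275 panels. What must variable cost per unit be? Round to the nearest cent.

At break-even, FC = Q × (P − VC), so P − VC = £127,800 ÷ 13,275 = £9.6271.
Hence VC = price − CM = £29.46 − £9.6271 = £19.83.

£19.83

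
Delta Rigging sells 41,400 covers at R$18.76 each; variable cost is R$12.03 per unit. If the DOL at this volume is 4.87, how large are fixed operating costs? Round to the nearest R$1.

At 41,400 units, contribution = 41,400 × R$6.73 = R$278,622.00.
DOL = contribution / EBIT, so EBIT = R$278,622.00 / 4.87 = R$57,211.91.
Fixed costs = CM − EBIT = R$278,622.00 − R$57,211.91 = R$221,410.

R$221,410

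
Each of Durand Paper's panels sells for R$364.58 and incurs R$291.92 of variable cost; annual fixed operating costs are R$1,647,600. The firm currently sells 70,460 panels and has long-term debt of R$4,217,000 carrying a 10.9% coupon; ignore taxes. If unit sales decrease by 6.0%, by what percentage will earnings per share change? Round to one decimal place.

-10.2%

Total contribution margin = 70,460 × R$72.66 = R$5,119,623.60.
Operating income = contribution − fixed costs = R$5,119,623.60 − R$1,647,600 = R$3,472,023.60.
After interest of R$459,653.00, pre-tax earnings = R$3,012,370.60.
Degree of combined leverage = contribution ÷ (EBIT − I) = R$5,119,623.60 ÷ R$3,012,370.60 = 1.6995.
%ΔEPS = DCL × %ΔSales = 1.6995 × -6.0% = -10.2%.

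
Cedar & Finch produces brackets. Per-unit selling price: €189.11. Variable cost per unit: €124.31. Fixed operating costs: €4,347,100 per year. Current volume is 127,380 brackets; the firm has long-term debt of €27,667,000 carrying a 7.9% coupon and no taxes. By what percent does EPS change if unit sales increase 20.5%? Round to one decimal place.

+98.3%

At 127,380 units, contribution = 127,380 × €64.80 = €8,254,224.00.
Operating income = contribution − fixed costs = €8,254,224.00 − €4,347,100 = €3,907,124.00.
After interest of €2,185,693.00, pre-tax earnings = €1,721,431.00.
Degree of combined leverage = contribution ÷ (EBIT − I) = €8,254,224.00 ÷ €1,721,431.00 = 4.7950.
EPS therefore changes by 4.7950 × (+20.5%) = +98.3%.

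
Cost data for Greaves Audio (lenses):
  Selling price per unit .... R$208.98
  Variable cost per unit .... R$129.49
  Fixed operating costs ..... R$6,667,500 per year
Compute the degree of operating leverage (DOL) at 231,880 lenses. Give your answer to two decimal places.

At 231,880 units, contribution = 231,880 × R$79.49 = R$18,432,141.20.
EBIT = R$18,432,141.20 − R$6,667,500 = R$11,764,641.20.
Degree of operating leverage = R$18,432,141.20 / R$11,764,641.20 = 1.5667.

1.57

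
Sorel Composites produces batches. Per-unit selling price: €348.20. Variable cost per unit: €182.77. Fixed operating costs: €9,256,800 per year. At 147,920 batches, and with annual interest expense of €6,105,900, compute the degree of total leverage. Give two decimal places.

2.69

Contribution at this volume is 147,920 × €165.43 = €24,470,405.60.
Operating income = contribution − fixed costs = €24,470,405.60 − €9,256,800 = €15,213,605.60. Interest = €6,105,900.00, so EBIT − I = €9,107,705.60.
DCL = contribution ÷ (EBIT − I) = €24,470,405.60 ÷ €9,107,705.60 = 2.6868.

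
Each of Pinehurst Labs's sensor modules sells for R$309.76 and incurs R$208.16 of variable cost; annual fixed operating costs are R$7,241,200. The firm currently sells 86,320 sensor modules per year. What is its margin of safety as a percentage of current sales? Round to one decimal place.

Each unit contributes R$309.76 − R$208.16 = R$101.60. Break-even units = R$7,241,200 ÷ R$101.60 = 71,271.65; break-even revenue = 71,271.65 × R$309.76 = R$22,077,107.40.
Actual sales revenue = 86,320 × R$309.76 = R$26,738,483.20.
Margin of safety = (R$26,738,483.20 − R$22,077,107.40) ÷ R$26,738,483.20 = 17.4%.

17.4%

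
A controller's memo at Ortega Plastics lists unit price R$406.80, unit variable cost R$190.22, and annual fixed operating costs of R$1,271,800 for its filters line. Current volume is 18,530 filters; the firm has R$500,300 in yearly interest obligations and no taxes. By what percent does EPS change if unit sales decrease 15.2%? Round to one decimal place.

-27.2%

At 18,530 units, contribution = 18,530 × R$216.58 = R$4,013,227.40.
EBIT = R$4,013,227.40 − R$1,271,800 = R$2,741,427.40.
Interest = R$500,300.00, so EBIT − I = R$2,241,127.40.
Degree of combined leverage = contribution ÷ (EBIT − I) = R$4,013,227.40 ÷ R$2,241,127.40 = 1.7907.
EPS therefore changes by 1.7907 × (-15.2%) = -27.2%.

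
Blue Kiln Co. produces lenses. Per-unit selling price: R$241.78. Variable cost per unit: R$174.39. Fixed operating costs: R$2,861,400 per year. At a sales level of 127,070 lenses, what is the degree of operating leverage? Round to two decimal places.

1.50

At 127,070 units, contribution = 127,070 × R$67.39 = R$8,563,247.30.
Subtracting fixed costs: EBIT = R$8,563,247.30 − R$2,861,400 = R$5,701,847.30.
Degree of operating leverage = R$8,563,247.30 / R$5,701,847.30 = 1.5018.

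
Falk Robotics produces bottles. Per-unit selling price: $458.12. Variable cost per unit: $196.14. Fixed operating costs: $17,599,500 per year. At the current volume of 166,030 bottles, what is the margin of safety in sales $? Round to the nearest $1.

Unit CM = price − variable cost = $458.12 − $196.14 = $261.98. Break-even units = $17,599,500 ÷ $261.98 = 67,178.79; break-even revenue = 67,178.79 × $458.12 = $30,775,948.32.
Current sales = 166,030 × $458.12 = $76,061,663.60.
Margin of safety = $76,061,663.60 − $30,775,948.32 = $45,285,715.

$45,285,715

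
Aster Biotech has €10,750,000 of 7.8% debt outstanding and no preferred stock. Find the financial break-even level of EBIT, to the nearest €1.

€838,500

Annual interest = 7.8% × €10,750,000 = €838,500.00.
Without preferred stock the financial break-even is simply EBIT = interest = €838,500.00.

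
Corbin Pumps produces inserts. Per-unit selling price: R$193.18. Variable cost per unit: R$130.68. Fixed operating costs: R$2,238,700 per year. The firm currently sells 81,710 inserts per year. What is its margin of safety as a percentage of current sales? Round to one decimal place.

Unit CM = price − variable cost = R$193.18 − R$130.68 = R$62.50. Break-even units = R$2,238,700 ÷ R$62.50 = 35,819.20; break-even revenue = 35,819.20 × R$193.18 = R$6,919,553.06.
Current sales = 81,710 × R$193.18 = R$15,784,737.80.
Margin of safety = (R$15,784,737.80 − R$6,919,553.06) ÷ R$15,784,737.80 = 56.2%.

56.2%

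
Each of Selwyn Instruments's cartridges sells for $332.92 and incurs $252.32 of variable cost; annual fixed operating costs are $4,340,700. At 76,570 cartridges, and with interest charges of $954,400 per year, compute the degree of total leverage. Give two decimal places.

7.04

Total contribution margin = 76,570 × $80.60 = $6,171,542.00.
Operating income = contribution − fixed costs = $6,171,542.00 − $4,340,700 = $1,830,842.00. Interest = $954,400.00, so EBIT − I = $876,442.00.
DCL = contribution ÷ (EBIT − I) = $6,171,542.00 ÷ $876,442.00 = 7.0416.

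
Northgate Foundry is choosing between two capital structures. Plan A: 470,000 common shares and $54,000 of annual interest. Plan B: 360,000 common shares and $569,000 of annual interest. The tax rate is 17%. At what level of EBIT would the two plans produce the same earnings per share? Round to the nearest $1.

$2,254,455

At indifference, (EBIT − 54,000)(1 − t)/470,000 = (EBIT − 569,000)(1 − t)/360,000.
The (1 − t) factor cancels: (EBIT − 54,000) × 360,000 = (EBIT − 569,000) × 470,000.
Solving, EBIT = (569,000·470,000 − 54,000·360,000) / (470,000 − 360,000) = 247,990,000,000 / 110,000 = 2,254,454.55.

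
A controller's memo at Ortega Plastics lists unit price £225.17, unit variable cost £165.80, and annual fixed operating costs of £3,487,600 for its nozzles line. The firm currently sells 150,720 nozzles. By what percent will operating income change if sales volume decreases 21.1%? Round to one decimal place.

Total contribution margin = 150,720 × £59.37 = £8,948,246.40.
Subtracting fixed costs: EBIT = £8,948,246.40 − £3,487,600 = £5,460,646.40.
DOL = contribution ÷ EBIT = £8,948,246.40 ÷ £5,460,646.40 = 1.6387.
So EBIT moves 1.6387 × (-21.1%) = -34.6%.

-34.6%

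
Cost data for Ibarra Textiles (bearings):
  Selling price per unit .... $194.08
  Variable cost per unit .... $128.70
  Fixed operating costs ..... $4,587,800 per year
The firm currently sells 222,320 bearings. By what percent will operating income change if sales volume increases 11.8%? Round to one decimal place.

Total contribution margin = 222,320 × $65.38 = $14,535,281.60.
EBIT = $14,535,281.60 − $4,587,800 = $9,947,481.60.
DOL = contribution ÷ EBIT = $14,535,281.60 ÷ $9,947,481.60 = 1.4612.
Operating income changes by 1.4612 × +11.8% = +17.2%.

+17.2%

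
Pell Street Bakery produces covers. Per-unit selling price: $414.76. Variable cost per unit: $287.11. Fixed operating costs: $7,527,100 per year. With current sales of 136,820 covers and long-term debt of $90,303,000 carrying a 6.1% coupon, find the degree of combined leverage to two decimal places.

3.94

Total contribution margin = 136,820 × $127.65 = $17,465,073.00.
Operating income = contribution − fixed costs = $17,465,073.00 − $7,527,100 = $9,937,973.00. Interest = $5,508,483.00.
DOL = $17,465,073.00 ÷ $9,937,973.00 = 1.7574; DFL = $9,937,973.00 ÷ $4,429,490.00 = 2.2436.
DCL = DOL × DFL = 1.7574 × 2.2436 = 3.9429.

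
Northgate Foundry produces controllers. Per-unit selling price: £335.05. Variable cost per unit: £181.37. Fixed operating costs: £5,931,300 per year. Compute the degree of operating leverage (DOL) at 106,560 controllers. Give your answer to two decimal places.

1.57

Total contribution margin = 106,560 × £153.68 = £16,376,140.80.
EBIT = £16,376,140.80 − £5,931,300 = £10,444,840.80.
So DOL = total CM / EBIT = £16,376,140.80 / £10,444,840.80 = 1.5679.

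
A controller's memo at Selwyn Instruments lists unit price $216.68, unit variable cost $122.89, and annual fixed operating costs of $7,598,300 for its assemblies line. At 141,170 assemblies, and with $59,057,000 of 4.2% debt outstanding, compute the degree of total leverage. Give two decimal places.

At 141,170 units, contribution = 141,170 × $93.79 = $13,240,334.30.
Operating income = contribution − fixed costs = $13,240,334.30 − $7,598,300 = $5,642,034.30. Interest = $2,480,394.00, so EBIT − I = $3,161,640.30.
DCL = contribution ÷ (EBIT − I) = $13,240,334.30 ÷ $3,161,640.30 = 4.1878.

4.19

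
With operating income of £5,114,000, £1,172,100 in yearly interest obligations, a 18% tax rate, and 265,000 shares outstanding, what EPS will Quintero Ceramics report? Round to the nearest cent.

Interest = £1,172,100.00, so EBT = £5,114,000 − £1,172,100.00 = £3,941,900.00.
After tax at 18%: net income = £3,941,900.00 × 0.82 = £3,232,358.00.
Per share: £3,232,358.00 / 265,000 shares = £12.20.

£12.20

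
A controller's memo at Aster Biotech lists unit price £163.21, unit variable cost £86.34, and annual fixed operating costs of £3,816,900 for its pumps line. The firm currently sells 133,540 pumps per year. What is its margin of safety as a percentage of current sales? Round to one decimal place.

Contribution margin per unit = £163.21 − £86.34 = £76.87. Break-even units = £3,816,900 ÷ £76.87 = 49,653.96; break-even revenue = 49,653.96 × £163.21 = £8,104,023.01.
Current sales = 133,540 × £163.21 = £21,795,063.40.
Margin of safety = (£21,795,063.40 − £8,104,023.01) ÷ £21,795,063.40 = 62.8%.

62.8%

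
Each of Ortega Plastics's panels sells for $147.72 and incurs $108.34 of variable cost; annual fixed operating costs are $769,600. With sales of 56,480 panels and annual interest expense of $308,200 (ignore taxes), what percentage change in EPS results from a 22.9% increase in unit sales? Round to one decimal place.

+44.4%

Contribution at this volume is 56,480 × $39.38 = $2,224,182.40.
Subtracting fixed costs: EBIT = $2,224,182.40 − $769,600 = $1,454,582.40.
Interest = $308,200.00, so EBIT − I = $1,146,382.40.
DCL = total CM / (EBIT − I) = $2,224,182.40 / $1,146,382.40 = 1.9402.
%ΔEPS = DCL × %ΔSales = 1.9402 × +22.9% = +44.4%.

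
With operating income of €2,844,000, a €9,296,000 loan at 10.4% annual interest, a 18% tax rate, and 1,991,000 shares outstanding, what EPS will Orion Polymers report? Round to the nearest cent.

Interest = €966,784.00, so EBT = €2,844,000 − €966,784.00 = €1,877,216.00.
After tax at 18%: net income = €1,877,216.00 × 0.82 = €1,539,317.12.
Per share: €1,539,317.12 / 1,991,000 shares = €0.77.

€0.77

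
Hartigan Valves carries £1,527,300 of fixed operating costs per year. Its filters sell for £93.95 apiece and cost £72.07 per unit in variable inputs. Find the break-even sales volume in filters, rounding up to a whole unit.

69,804 filters

Contribution margin per unit = £93.95 − £72.07 = £21.88.
Units to break even: £1,527,300 ÷ £21.88 = 69,803.47, rounded up to 69,804.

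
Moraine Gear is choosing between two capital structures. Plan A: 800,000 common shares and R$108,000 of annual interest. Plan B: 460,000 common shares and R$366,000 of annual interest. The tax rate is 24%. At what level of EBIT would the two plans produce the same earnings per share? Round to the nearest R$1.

R$715,059

At indifference, (EBIT − 108,000)(1 − t)/800,000 = (EBIT − 366,000)(1 − t)/460,000.
Cancelling (1 − t) and cross-multiplying: 460,000·(EBIT − 108,000) = 800,000·(EBIT − 366,000).
Solving, EBIT = (366,000·800,000 − 108,000·460,000) / (800,000 − 460,000) = 243,120,000,000 / 340,000 = 715,058.82.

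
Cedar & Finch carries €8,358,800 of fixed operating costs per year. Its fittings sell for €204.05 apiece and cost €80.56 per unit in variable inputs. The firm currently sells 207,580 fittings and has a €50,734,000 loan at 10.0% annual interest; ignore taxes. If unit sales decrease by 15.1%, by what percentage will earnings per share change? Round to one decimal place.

-31.7%

Total contribution margin = 207,580 × €123.49 = €25,634,054.20.
Operating income = contribution − fixed costs = €25,634,054.20 − €8,358,800 = €17,275,254.20.
After interest of €5,073,400.00, pre-tax earnings = €12,201,854.20.
DCL = total CM / (EBIT − I) = €25,634,054.20 / €12,201,854.20 = 2.1008.
%ΔEPS = DCL × %ΔSales = 2.1008 × -15.1% = -31.7%.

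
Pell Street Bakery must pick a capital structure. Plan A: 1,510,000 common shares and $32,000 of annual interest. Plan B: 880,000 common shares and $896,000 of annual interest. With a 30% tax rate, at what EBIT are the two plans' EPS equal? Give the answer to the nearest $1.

$2,102,857

At indifference, (EBIT − 32,000)(1 − t)/1,510,000 = (EBIT − 896,000)(1 − t)/880,000.
Cancelling (1 − t) and cross-multiplying: 880,000·(EBIT − 32,000) = 1,510,000·(EBIT − 896,000).
EBIT × (1,510,000 − 880,000) = 896,000 × 1,510,000 − 32,000 × 880,000 = 1,324,800,000,000, so EBIT = 1,324,800,000,000 ÷ 630,000 = 2,102,857.14.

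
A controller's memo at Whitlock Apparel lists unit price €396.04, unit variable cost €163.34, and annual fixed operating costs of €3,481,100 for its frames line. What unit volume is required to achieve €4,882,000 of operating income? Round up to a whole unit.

Unit CM = price − variable cost = €396.04 − €163.34 = €232.70.
Units = (FC + target) / CM = (€3,481,100 + €4,882,000) / €232.70 = 35,939.41, so 35,940 frames.

35,940 frames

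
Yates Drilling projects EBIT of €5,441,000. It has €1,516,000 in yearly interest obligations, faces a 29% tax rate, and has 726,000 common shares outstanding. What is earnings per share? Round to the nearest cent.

€3.84

Interest = €1,516,000.00, so EBT = €5,441,000 − €1,516,000.00 = €3,925,000.00.
After tax at 29%: net income = €3,925,000.00 × 0.71 = €2,786,750.00.
Per share: €2,786,750.00 / 726,000 shares = €3.84.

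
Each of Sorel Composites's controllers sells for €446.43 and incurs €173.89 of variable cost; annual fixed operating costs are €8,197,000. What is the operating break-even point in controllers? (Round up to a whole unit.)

30,077 controllers

Unit CM = price − variable cost = €446.43 − €173.89 = €272.54.
Break-even Q = €8,197,000 / €272.54 = 30,076.32 → 30,077 controllers.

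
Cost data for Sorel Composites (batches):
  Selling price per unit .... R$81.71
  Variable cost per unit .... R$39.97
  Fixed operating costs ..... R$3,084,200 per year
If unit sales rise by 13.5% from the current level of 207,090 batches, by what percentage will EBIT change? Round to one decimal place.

+21.0%

At 207,090 units, contribution = 207,090 × R$41.74 = R$8,643,936.60.
EBIT = R$8,643,936.60 − R$3,084,200 = R$5,559,736.60.
So DOL = total CM / EBIT = R$8,643,936.60 / R$5,559,736.60 = 1.5547.
So EBIT moves 1.5547 × (+13.5%) = +21.0%.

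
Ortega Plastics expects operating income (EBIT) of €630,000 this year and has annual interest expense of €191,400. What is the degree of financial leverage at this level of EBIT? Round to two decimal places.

Interest = €191,400.00.
Degree of financial leverage = EBIT / (EBIT − interest) = €630,000 / €438,600.00 = 1.4364.

1.44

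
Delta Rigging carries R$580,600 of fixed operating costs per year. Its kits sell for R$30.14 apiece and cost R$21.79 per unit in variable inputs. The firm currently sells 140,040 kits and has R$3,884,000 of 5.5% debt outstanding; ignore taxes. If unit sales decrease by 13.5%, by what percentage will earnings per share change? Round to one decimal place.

Total contribution margin = 140,040 × R$8.35 = R$1,169,334.00.
Operating income = contribution − fixed costs = R$1,169,334.00 − R$580,600 = R$588,734.00.
Interest = R$213,620.00, so EBIT − I = R$375,114.00.
Degree of combined leverage = contribution ÷ (EBIT − I) = R$1,169,334.00 ÷ R$375,114.00 = 3.1173.
EPS therefore changes by 3.1173 × (-13.5%) = -42.1%.

-42.1%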